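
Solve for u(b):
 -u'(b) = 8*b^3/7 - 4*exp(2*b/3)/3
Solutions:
 u(b) = C1 - 2*b^4/7 + 2*exp(2*b/3)


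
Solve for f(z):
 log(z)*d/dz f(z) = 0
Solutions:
 f(z) = C1


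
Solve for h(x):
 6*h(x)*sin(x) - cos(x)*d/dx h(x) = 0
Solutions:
 h(x) = C1/cos(x)^6


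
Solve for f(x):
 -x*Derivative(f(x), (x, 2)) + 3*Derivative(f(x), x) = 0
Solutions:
 f(x) = C1 + C2*x^4


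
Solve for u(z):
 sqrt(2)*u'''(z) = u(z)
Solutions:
 u(z) = C3*exp(2^(5/6)*z/2) + (C1*sin(2^(5/6)*sqrt(3)*z/4) + C2*cos(2^(5/6)*sqrt(3)*z/4))*exp(-2^(5/6)*z/4)


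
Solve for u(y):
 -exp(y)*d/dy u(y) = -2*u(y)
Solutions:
 u(y) = C1*exp(-2*exp(-y))


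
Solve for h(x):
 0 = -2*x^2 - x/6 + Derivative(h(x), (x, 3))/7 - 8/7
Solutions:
 h(x) = C1 + C2*x + C3*x^2 + 7*x^5/30 + 7*x^4/144 + 4*x^3/3


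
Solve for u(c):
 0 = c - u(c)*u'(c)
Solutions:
 u(c) = -sqrt(C1 + c^2)
 u(c) = sqrt(C1 + c^2)


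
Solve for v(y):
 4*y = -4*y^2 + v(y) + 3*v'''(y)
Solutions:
 v(y) = C3*exp(-3^(2/3)*y/3) + 4*y^2 + 4*y + (C1*sin(3^(1/6)*y/2) + C2*cos(3^(1/6)*y/2))*exp(3^(2/3)*y/6)


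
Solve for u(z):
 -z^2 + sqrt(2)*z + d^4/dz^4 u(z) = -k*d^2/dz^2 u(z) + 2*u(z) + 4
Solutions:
 u(z) = C1*exp(-sqrt(2)*z*sqrt(-k - sqrt(k^2 + 8))/2) + C2*exp(sqrt(2)*z*sqrt(-k - sqrt(k^2 + 8))/2) + C3*exp(-sqrt(2)*z*sqrt(-k + sqrt(k^2 + 8))/2) + C4*exp(sqrt(2)*z*sqrt(-k + sqrt(k^2 + 8))/2) - k/2 - z^2/2 + sqrt(2)*z/2 - 2


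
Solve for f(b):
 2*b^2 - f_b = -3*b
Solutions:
 f(b) = C1 + 2*b^3/3 + 3*b^2/2


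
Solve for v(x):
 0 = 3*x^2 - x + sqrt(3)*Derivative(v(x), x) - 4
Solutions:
 v(x) = C1 - sqrt(3)*x^3/3 + sqrt(3)*x^2/6 + 4*sqrt(3)*x/3


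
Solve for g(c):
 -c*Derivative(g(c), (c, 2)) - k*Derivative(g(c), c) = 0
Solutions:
 g(c) = C1 + c^(1 - re(k))*(C2*sin(log(c)*Abs(im(k))) + C3*cos(log(c)*im(k)))


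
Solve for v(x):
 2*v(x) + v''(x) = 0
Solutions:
 v(x) = C1*sin(sqrt(2)*x) + C2*cos(sqrt(2)*x)


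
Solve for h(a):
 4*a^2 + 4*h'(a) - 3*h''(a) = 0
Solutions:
 h(a) = C1 + C2*exp(4*a/3) - a^3/3 - 3*a^2/4 - 9*a/8


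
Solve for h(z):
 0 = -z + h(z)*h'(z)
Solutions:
 h(z) = -sqrt(C1 + z^2)
 h(z) = sqrt(C1 + z^2)


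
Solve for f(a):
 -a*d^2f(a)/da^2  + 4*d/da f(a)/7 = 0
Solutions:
 f(a) = C1 + C2*a^(11/7)


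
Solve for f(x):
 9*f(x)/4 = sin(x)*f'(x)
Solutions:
 f(x) = C1*(cos(x) - 1)^(9/8)/(cos(x) + 1)^(9/8)


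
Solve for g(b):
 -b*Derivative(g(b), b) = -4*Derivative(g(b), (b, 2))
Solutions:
 g(b) = C1 + C2*erfi(sqrt(2)*b/4)


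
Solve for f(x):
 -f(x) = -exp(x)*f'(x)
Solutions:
 f(x) = C1*exp(-exp(-x))


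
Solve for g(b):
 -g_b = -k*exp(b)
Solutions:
 g(b) = C1 + k*exp(b)


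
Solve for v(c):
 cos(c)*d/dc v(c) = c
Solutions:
 v(c) = C1 + Integral(c/cos(c), c)


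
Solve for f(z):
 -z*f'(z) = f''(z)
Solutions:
 f(z) = C1 + C2*erf(sqrt(2)*z/2)


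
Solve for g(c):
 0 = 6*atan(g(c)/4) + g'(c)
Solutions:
 Integral(1/atan(_y/4), (_y, g(c))) = C1 - 6*c


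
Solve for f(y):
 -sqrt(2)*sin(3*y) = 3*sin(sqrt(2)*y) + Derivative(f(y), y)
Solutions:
 f(y) = C1 + sqrt(2)*cos(3*y)/3 + 3*sqrt(2)*cos(sqrt(2)*y)/2


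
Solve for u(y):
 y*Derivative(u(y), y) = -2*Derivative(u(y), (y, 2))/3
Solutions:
 u(y) = C1 + C2*erf(sqrt(3)*y/2)


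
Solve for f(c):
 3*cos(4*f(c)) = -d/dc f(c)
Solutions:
 f(c) = -asin((C1 + exp(24*c))/(C1 - exp(24*c)))/4 + pi/4
 f(c) = asin((C1 + exp(24*c))/(C1 - exp(24*c)))/4


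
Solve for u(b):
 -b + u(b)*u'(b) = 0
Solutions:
 u(b) = -sqrt(C1 + b^2)
 u(b) = sqrt(C1 + b^2)


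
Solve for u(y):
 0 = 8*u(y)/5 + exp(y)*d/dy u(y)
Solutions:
 u(y) = C1*exp(8*exp(-y)/5)


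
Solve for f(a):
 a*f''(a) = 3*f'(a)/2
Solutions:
 f(a) = C1 + C2*a^(5/2)


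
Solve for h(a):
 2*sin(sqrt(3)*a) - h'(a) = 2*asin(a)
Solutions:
 h(a) = C1 - 2*a*asin(a) - 2*sqrt(1 - a^2) - 2*sqrt(3)*cos(sqrt(3)*a)/3


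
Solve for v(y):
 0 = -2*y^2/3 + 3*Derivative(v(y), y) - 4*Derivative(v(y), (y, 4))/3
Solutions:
 v(y) = C1 + C4*exp(2^(1/3)*3^(2/3)*y/2) + 2*y^3/27 + (C2*sin(3*2^(1/3)*3^(1/6)*y/4) + C3*cos(3*2^(1/3)*3^(1/6)*y/4))*exp(-2^(1/3)*3^(2/3)*y/4)


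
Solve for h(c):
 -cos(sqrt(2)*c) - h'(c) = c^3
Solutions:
 h(c) = C1 - c^4/4 - sqrt(2)*sin(sqrt(2)*c)/2


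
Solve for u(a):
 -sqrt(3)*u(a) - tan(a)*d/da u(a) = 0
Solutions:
 u(a) = C1/sin(a)^(sqrt(3))


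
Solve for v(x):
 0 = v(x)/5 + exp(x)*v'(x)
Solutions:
 v(x) = C1*exp(exp(-x)/5)


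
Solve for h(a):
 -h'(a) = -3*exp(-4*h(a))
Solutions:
 h(a) = log(-I*(C1 + 12*a)^(1/4))
 h(a) = log(I*(C1 + 12*a)^(1/4))
 h(a) = log(-(C1 + 12*a)^(1/4))
 h(a) = log(C1 + 12*a)/4


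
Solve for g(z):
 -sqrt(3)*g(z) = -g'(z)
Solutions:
 g(z) = C1*exp(sqrt(3)*z)


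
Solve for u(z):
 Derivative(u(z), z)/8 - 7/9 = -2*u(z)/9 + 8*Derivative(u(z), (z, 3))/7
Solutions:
 u(z) = C1*exp(-21^(1/3)*z*(21^(1/3)/(5*sqrt(163) + 64)^(1/3) + (5*sqrt(163) + 64)^(1/3))/48)*sin(3^(1/6)*7^(1/3)*z*(-3^(2/3)*(5*sqrt(163) + 64)^(1/3) + 3*7^(1/3)/(5*sqrt(163) + 64)^(1/3))/48) + C2*exp(-21^(1/3)*z*(21^(1/3)/(5*sqrt(163) + 64)^(1/3) + (5*sqrt(163) + 64)^(1/3))/48)*cos(3^(1/6)*7^(1/3)*z*(-3^(2/3)*(5*sqrt(163) + 64)^(1/3) + 3*7^(1/3)/(5*sqrt(163) + 64)^(1/3))/48) + C3*exp(21^(1/3)*z*(21^(1/3)/(5*sqrt(163) + 64)^(1/3) + (5*sqrt(163) + 64)^(1/3))/24) + 7/2


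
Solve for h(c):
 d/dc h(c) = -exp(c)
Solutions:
 h(c) = C1 - exp(c)


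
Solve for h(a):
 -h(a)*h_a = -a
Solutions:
 h(a) = -sqrt(C1 + a^2)
 h(a) = sqrt(C1 + a^2)


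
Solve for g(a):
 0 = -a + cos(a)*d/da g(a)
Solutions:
 g(a) = C1 + Integral(a/cos(a), a)


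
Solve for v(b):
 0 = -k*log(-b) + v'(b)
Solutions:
 v(b) = C1 + b*k*log(-b) - b*k


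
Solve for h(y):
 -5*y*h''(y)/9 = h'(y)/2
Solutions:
 h(y) = C1 + C2*y^(1/10)


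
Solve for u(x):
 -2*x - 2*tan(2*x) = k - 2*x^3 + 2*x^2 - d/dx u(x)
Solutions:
 u(x) = C1 + k*x - x^4/2 + 2*x^3/3 + x^2 - log(cos(2*x))


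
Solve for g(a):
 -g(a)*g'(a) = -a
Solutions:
 g(a) = -sqrt(C1 + a^2)
 g(a) = sqrt(C1 + a^2)


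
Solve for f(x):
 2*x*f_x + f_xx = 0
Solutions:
 f(x) = C1 + C2*erf(x)


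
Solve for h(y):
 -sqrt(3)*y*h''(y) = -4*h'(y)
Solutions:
 h(y) = C1 + C2*y^(1 + 4*sqrt(3)/3)


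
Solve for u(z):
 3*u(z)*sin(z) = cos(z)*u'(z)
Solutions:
 u(z) = C1/cos(z)^3


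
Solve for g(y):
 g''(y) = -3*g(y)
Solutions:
 g(y) = C1*sin(sqrt(3)*y) + C2*cos(sqrt(3)*y)


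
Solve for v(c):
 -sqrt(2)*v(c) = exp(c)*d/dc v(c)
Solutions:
 v(c) = C1*exp(sqrt(2)*exp(-c))


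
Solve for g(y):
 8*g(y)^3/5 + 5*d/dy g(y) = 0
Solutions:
 g(y) = -5*sqrt(2)*sqrt(-1/(C1 - 8*y))/2
 g(y) = 5*sqrt(2)*sqrt(-1/(C1 - 8*y))/2


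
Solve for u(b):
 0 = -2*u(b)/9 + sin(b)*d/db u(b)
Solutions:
 u(b) = C1*(cos(b) - 1)^(1/9)/(cos(b) + 1)^(1/9)


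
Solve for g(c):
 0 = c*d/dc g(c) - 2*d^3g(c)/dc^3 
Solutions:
 g(c) = C1 + Integral(C2*airyai(2^(2/3)*c/2) + C3*airybi(2^(2/3)*c/2), c)


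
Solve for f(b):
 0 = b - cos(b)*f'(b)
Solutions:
 f(b) = C1 + Integral(b/cos(b), b)


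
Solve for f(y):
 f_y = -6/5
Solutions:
 f(y) = C1 - 6*y/5


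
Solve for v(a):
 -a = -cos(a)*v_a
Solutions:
 v(a) = C1 + Integral(a/cos(a), a)


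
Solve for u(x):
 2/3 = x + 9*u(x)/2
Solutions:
 u(x) = 4/27 - 2*x/9


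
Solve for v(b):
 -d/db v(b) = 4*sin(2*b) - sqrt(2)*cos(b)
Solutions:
 v(b) = C1 + sqrt(2)*sin(b) + 2*cos(2*b)


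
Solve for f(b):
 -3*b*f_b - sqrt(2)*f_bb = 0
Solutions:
 f(b) = C1 + C2*erf(2^(1/4)*sqrt(3)*b/2)


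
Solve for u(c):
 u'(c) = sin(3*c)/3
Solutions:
 u(c) = C1 - cos(3*c)/9


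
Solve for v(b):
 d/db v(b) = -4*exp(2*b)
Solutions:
 v(b) = C1 - 2*exp(2*b)


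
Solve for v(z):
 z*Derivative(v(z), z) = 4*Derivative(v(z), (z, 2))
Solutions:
 v(z) = C1 + C2*erfi(sqrt(2)*z/4)


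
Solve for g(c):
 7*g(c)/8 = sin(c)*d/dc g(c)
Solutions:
 g(c) = C1*(cos(c) - 1)^(7/16)/(cos(c) + 1)^(7/16)


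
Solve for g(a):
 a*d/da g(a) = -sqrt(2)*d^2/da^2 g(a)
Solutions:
 g(a) = C1 + C2*erf(2^(1/4)*a/2)


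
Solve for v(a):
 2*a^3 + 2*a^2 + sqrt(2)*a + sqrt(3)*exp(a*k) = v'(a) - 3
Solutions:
 v(a) = C1 + a^4/2 + 2*a^3/3 + sqrt(2)*a^2/2 + 3*a + sqrt(3)*exp(a*k)/k


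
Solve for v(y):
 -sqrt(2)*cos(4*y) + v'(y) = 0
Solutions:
 v(y) = C1 + sqrt(2)*sin(4*y)/4


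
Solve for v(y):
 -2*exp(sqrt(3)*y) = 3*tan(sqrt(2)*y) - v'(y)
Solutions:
 v(y) = C1 + 2*sqrt(3)*exp(sqrt(3)*y)/3 - 3*sqrt(2)*log(cos(sqrt(2)*y))/2


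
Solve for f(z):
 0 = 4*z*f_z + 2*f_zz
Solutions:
 f(z) = C1 + C2*erf(z)


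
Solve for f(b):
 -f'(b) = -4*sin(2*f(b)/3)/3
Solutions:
 -4*b/3 + 3*log(cos(2*f(b)/3) - 1)/4 - 3*log(cos(2*f(b)/3) + 1)/4 = C1


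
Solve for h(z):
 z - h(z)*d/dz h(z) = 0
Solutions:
 h(z) = -sqrt(C1 + z^2)
 h(z) = sqrt(C1 + z^2)


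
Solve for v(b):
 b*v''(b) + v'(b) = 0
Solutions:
 v(b) = C1 + C2*log(b)


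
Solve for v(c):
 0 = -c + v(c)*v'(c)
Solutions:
 v(c) = -sqrt(C1 + c^2)
 v(c) = sqrt(C1 + c^2)


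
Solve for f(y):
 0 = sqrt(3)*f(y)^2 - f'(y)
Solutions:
 f(y) = -1/(C1 + sqrt(3)*y)


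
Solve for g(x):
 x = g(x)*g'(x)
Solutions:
 g(x) = -sqrt(C1 + x^2)
 g(x) = sqrt(C1 + x^2)


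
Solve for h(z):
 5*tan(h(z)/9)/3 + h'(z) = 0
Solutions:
 h(z) = -9*asin(C1*exp(-5*z/27)) + 9*pi
 h(z) = 9*asin(C1*exp(-5*z/27))


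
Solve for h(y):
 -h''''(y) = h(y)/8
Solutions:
 h(y) = (C1*sin(2^(3/4)*y/4) + C2*cos(2^(3/4)*y/4))*exp(-2^(3/4)*y/4) + (C3*sin(2^(3/4)*y/4) + C4*cos(2^(3/4)*y/4))*exp(2^(3/4)*y/4)


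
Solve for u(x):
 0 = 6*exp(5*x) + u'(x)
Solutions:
 u(x) = C1 - 6*exp(5*x)/5


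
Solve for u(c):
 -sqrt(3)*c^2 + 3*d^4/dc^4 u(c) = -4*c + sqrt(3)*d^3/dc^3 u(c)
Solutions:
 u(c) = C1 + C2*c + C3*c^2 + C4*exp(sqrt(3)*c/3) - c^5/60 - sqrt(3)*c^4/36 - c^3/3


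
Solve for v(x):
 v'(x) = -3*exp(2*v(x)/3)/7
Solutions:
 v(x) = 3*log(-sqrt(-1/(C1 - 3*x))) - 3*log(2) + 3*log(42)/2
 v(x) = 3*log(-1/(C1 - 3*x))/2 - 3*log(2) + 3*log(42)/2


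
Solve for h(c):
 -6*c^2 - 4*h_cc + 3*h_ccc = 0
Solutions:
 h(c) = C1 + C2*c + C3*exp(4*c/3) - c^4/8 - 3*c^3/8 - 27*c^2/32


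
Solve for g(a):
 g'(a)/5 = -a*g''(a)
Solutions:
 g(a) = C1 + C2*a^(4/5)


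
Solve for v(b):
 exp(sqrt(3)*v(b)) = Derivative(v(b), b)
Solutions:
 v(b) = sqrt(3)*(2*log(-1/(C1 + b)) - log(3))/6


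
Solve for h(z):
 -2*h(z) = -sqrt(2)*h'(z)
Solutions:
 h(z) = C1*exp(sqrt(2)*z)


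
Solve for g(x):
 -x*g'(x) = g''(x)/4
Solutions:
 g(x) = C1 + C2*erf(sqrt(2)*x)


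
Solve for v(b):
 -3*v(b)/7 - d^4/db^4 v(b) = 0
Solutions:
 v(b) = (C1*sin(sqrt(2)*3^(1/4)*7^(3/4)*b/14) + C2*cos(sqrt(2)*3^(1/4)*7^(3/4)*b/14))*exp(-sqrt(2)*3^(1/4)*7^(3/4)*b/14) + (C3*sin(sqrt(2)*3^(1/4)*7^(3/4)*b/14) + C4*cos(sqrt(2)*3^(1/4)*7^(3/4)*b/14))*exp(sqrt(2)*3^(1/4)*7^(3/4)*b/14)


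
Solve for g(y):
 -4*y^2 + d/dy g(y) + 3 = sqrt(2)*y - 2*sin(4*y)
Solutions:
 g(y) = C1 + 4*y^3/3 + sqrt(2)*y^2/2 - 3*y + cos(4*y)/2


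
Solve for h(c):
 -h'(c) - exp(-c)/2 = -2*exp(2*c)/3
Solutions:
 h(c) = C1 + exp(2*c)/3 + exp(-c)/2


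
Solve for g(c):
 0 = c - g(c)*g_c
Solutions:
 g(c) = -sqrt(C1 + c^2)
 g(c) = sqrt(C1 + c^2)


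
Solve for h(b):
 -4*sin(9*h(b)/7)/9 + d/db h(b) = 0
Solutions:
 -4*b/9 + 7*log(cos(9*h(b)/7) - 1)/18 - 7*log(cos(9*h(b)/7) + 1)/18 = C1


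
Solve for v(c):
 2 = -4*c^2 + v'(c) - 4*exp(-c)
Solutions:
 v(c) = C1 + 4*c^3/3 + 2*c - 4*exp(-c)


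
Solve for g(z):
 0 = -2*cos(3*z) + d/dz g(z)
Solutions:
 g(z) = C1 + 2*sin(3*z)/3


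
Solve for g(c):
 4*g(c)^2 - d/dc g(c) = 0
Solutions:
 g(c) = -1/(C1 + 4*c)


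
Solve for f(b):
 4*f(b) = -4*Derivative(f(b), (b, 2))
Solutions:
 f(b) = C1*sin(b) + C2*cos(b)


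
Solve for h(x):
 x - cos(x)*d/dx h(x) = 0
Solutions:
 h(x) = C1 + Integral(x/cos(x), x)


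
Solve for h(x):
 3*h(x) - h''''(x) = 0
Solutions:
 h(x) = C1*exp(-3^(1/4)*x) + C2*exp(3^(1/4)*x) + C3*sin(3^(1/4)*x) + C4*cos(3^(1/4)*x)


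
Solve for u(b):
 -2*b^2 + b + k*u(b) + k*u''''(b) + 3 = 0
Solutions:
 u(b) = C1*exp(-sqrt(2)*b*(1 - I)/2) + C2*exp(sqrt(2)*b*(1 - I)/2) + C3*exp(-sqrt(2)*b*(1 + I)/2) + C4*exp(sqrt(2)*b*(1 + I)/2) + 2*b^2/k - b/k - 3/k


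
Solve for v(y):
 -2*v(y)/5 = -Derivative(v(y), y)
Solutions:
 v(y) = C1*exp(2*y/5)


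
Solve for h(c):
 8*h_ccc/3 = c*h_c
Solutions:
 h(c) = C1 + Integral(C2*airyai(3^(1/3)*c/2) + C3*airybi(3^(1/3)*c/2), c)


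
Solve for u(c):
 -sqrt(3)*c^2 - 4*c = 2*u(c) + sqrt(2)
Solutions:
 u(c) = -sqrt(3)*c^2/2 - 2*c - sqrt(2)/2


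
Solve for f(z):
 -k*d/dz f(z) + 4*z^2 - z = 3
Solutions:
 f(z) = C1 + 4*z^3/(3*k) - z^2/(2*k) - 3*z/k


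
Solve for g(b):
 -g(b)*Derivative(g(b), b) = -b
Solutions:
 g(b) = -sqrt(C1 + b^2)
 g(b) = sqrt(C1 + b^2)


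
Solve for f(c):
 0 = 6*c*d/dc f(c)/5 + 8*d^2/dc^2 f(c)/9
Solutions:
 f(c) = C1 + C2*erf(3*sqrt(30)*c/20)


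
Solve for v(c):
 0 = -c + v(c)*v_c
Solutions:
 v(c) = -sqrt(C1 + c^2)
 v(c) = sqrt(C1 + c^2)


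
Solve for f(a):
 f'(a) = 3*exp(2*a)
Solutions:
 f(a) = C1 + 3*exp(2*a)/2


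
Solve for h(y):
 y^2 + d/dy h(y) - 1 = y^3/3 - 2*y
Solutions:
 h(y) = C1 + y^4/12 - y^3/3 - y^2 + y


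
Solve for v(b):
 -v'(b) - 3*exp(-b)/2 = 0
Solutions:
 v(b) = C1 + 3*exp(-b)/2


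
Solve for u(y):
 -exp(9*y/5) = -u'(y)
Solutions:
 u(y) = C1 + 5*exp(9*y/5)/9


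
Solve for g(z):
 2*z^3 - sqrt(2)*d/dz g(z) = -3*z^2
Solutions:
 g(z) = C1 + sqrt(2)*z^4/4 + sqrt(2)*z^3/2


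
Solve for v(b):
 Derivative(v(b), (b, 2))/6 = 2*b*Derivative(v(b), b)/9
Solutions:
 v(b) = C1 + C2*erfi(sqrt(6)*b/3)


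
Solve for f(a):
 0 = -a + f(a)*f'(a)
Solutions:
 f(a) = -sqrt(C1 + a^2)
 f(a) = sqrt(C1 + a^2)


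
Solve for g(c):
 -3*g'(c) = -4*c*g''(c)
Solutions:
 g(c) = C1 + C2*c^(7/4)


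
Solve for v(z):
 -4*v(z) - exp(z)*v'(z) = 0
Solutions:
 v(z) = C1*exp(4*exp(-z))


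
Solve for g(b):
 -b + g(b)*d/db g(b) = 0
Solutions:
 g(b) = -sqrt(C1 + b^2)
 g(b) = sqrt(C1 + b^2)


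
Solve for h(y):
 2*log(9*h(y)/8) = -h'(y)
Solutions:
 -Integral(1/(-log(_y) - 2*log(3) + 3*log(2)), (_y, h(y)))/2 = C1 - y


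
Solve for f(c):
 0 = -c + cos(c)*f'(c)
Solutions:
 f(c) = C1 + Integral(c/cos(c), c)


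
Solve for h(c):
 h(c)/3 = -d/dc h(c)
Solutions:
 h(c) = C1*exp(-c/3)


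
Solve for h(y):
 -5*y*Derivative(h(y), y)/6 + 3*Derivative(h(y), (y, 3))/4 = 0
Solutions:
 h(y) = C1 + Integral(C2*airyai(30^(1/3)*y/3) + C3*airybi(30^(1/3)*y/3), y)


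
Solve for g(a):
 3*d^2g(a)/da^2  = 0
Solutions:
 g(a) = C1 + C2*a


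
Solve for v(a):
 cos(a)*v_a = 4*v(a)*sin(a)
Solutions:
 v(a) = C1/cos(a)^4


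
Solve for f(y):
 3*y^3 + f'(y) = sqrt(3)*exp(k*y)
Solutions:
 f(y) = C1 - 3*y^4/4 + sqrt(3)*exp(k*y)/k


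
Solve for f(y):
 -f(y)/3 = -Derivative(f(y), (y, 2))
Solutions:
 f(y) = C1*exp(-sqrt(3)*y/3) + C2*exp(sqrt(3)*y/3)


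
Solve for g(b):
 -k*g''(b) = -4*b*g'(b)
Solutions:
 g(b) = C1 + C2*erf(sqrt(2)*b*sqrt(-1/k))/sqrt(-1/k)


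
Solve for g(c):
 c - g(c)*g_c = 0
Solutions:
 g(c) = -sqrt(C1 + c^2)
 g(c) = sqrt(C1 + c^2)


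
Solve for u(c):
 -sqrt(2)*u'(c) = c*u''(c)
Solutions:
 u(c) = C1 + C2*c^(1 - sqrt(2))


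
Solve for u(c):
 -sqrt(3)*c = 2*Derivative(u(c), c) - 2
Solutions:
 u(c) = C1 - sqrt(3)*c^2/4 + c


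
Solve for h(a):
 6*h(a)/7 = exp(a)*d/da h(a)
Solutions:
 h(a) = C1*exp(-6*exp(-a)/7)


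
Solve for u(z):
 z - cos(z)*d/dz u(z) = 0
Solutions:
 u(z) = C1 + Integral(z/cos(z), z)


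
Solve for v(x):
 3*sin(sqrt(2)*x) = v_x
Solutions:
 v(x) = C1 - 3*sqrt(2)*cos(sqrt(2)*x)/2


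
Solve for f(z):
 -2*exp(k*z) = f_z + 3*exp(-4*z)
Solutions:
 f(z) = C1 + 3*exp(-4*z)/4 - 2*exp(k*z)/k


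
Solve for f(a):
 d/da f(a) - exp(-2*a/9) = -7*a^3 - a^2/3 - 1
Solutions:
 f(a) = C1 - 7*a^4/4 - a^3/9 - a - 9*exp(-2*a/9)/2


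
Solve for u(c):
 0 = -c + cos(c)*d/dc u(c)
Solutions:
 u(c) = C1 + Integral(c/cos(c), c)


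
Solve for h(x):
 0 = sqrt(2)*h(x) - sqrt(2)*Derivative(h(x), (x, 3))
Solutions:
 h(x) = C3*exp(x) + (C1*sin(sqrt(3)*x/2) + C2*cos(sqrt(3)*x/2))*exp(-x/2)


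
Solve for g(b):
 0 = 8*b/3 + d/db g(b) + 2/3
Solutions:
 g(b) = C1 - 4*b^2/3 - 2*b/3


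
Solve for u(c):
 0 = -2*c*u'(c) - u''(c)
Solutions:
 u(c) = C1 + C2*erf(c)


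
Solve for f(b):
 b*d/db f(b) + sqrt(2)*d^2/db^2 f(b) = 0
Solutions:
 f(b) = C1 + C2*erf(2^(1/4)*b/2)


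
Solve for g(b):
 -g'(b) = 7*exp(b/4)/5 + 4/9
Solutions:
 g(b) = C1 - 4*b/9 - 28*exp(b/4)/5


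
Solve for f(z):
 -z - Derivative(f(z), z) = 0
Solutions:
 f(z) = C1 - z^2/2


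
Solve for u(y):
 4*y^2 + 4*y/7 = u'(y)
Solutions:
 u(y) = C1 + 4*y^3/3 + 2*y^2/7


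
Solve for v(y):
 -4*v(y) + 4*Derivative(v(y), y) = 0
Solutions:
 v(y) = C1*exp(y)


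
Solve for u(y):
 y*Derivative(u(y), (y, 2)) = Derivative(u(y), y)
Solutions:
 u(y) = C1 + C2*y^2


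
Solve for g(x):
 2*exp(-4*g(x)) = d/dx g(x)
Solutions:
 g(x) = log(-I*(C1 + 8*x)^(1/4))
 g(x) = log(I*(C1 + 8*x)^(1/4))
 g(x) = log(-(C1 + 8*x)^(1/4))
 g(x) = log(C1 + 8*x)/4


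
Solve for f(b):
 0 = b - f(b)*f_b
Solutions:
 f(b) = -sqrt(C1 + b^2)
 f(b) = sqrt(C1 + b^2)


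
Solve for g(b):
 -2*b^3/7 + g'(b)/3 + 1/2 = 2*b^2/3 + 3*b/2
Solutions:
 g(b) = C1 + 3*b^4/14 + 2*b^3/3 + 9*b^2/4 - 3*b/2


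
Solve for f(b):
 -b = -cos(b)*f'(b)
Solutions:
 f(b) = C1 + Integral(b/cos(b), b)


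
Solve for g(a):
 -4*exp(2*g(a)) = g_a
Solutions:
 g(a) = log(-sqrt(-1/(C1 - 4*a))) - log(2)/2
 g(a) = log(-1/(C1 - 4*a))/2 - log(2)/2


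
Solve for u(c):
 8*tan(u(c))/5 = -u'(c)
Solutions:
 u(c) = pi - asin(C1*exp(-8*c/5))
 u(c) = asin(C1*exp(-8*c/5))


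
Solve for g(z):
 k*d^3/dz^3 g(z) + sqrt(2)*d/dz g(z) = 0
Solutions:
 g(z) = C1 + C2*exp(-2^(1/4)*z*sqrt(-1/k)) + C3*exp(2^(1/4)*z*sqrt(-1/k))


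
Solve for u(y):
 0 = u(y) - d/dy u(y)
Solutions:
 u(y) = C1*exp(y)


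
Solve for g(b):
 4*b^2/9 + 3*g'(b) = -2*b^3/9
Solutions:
 g(b) = C1 - b^4/54 - 4*b^3/81


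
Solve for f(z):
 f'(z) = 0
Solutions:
 f(z) = C1


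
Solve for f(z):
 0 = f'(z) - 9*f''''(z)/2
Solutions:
 f(z) = C1 + C4*exp(6^(1/3)*z/3) + (C2*sin(2^(1/3)*3^(5/6)*z/6) + C3*cos(2^(1/3)*3^(5/6)*z/6))*exp(-6^(1/3)*z/6)


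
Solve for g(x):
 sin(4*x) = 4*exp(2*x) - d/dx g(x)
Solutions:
 g(x) = C1 + 2*exp(2*x) + cos(4*x)/4


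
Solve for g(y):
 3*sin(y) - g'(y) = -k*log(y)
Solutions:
 g(y) = C1 + k*y*(log(y) - 1) - 3*cos(y)


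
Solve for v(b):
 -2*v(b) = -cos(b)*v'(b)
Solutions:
 v(b) = C1*(sin(b) + 1)/(sin(b) - 1)


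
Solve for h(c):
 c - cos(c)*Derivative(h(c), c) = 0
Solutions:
 h(c) = C1 + Integral(c/cos(c), c)


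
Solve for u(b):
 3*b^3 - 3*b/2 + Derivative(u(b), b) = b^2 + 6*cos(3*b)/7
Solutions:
 u(b) = C1 - 3*b^4/4 + b^3/3 + 3*b^2/4 + 2*sin(3*b)/7


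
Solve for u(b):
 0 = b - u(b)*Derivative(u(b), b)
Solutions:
 u(b) = -sqrt(C1 + b^2)
 u(b) = sqrt(C1 + b^2)


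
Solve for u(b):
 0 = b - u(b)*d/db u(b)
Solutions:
 u(b) = -sqrt(C1 + b^2)
 u(b) = sqrt(C1 + b^2)


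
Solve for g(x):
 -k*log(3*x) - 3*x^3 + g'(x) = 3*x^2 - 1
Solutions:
 g(x) = C1 + k*x*log(x) - k*x + k*x*log(3) + 3*x^4/4 + x^3 - x


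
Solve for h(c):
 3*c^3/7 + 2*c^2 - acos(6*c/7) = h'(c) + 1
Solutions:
 h(c) = C1 + 3*c^4/28 + 2*c^3/3 - c*acos(6*c/7) - c + sqrt(49 - 36*c^2)/6


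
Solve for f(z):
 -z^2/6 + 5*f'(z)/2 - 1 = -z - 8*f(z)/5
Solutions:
 f(z) = C1*exp(-16*z/25) + 5*z^2/48 - 365*z/384 + 12965/6144


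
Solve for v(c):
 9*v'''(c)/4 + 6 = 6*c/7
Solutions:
 v(c) = C1 + C2*c + C3*c^2 + c^4/63 - 4*c^3/9


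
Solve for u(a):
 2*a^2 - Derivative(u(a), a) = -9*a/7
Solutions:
 u(a) = C1 + 2*a^3/3 + 9*a^2/14


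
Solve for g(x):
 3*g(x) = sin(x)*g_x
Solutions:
 g(x) = C1*(cos(x) - 1)^(3/2)/(cos(x) + 1)^(3/2)


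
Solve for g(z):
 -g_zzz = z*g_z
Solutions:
 g(z) = C1 + Integral(C2*airyai(-z) + C3*airybi(-z), z)


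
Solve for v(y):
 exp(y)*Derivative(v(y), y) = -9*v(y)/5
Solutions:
 v(y) = C1*exp(9*exp(-y)/5)


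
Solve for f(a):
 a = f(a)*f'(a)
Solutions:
 f(a) = -sqrt(C1 + a^2)
 f(a) = sqrt(C1 + a^2)


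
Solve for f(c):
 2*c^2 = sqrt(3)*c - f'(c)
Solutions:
 f(c) = C1 - 2*c^3/3 + sqrt(3)*c^2/2


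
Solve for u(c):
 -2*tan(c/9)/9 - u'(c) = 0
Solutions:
 u(c) = C1 + 2*log(cos(c/9))


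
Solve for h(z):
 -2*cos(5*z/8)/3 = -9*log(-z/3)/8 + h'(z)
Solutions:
 h(z) = C1 + 9*z*log(-z)/8 - 9*z*log(3)/8 - 9*z/8 - 16*sin(5*z/8)/15


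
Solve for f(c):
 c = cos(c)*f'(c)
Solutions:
 f(c) = C1 + Integral(c/cos(c), c)


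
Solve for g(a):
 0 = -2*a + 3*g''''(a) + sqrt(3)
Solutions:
 g(a) = C1 + C2*a + C3*a^2 + C4*a^3 + a^5/180 - sqrt(3)*a^4/72


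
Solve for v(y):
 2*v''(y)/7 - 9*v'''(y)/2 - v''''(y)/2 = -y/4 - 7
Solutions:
 v(y) = C1 + C2*y + C3*exp(y*(-63 + sqrt(4081))/14) + C4*exp(-y*(63 + sqrt(4081))/14) - 7*y^3/48 - 1225*y^2/64


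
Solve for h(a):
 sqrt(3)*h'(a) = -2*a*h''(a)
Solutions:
 h(a) = C1 + C2*a^(1 - sqrt(3)/2)


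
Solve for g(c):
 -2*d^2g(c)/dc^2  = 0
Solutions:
 g(c) = C1 + C2*c


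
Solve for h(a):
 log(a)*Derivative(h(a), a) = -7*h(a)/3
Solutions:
 h(a) = C1*exp(-7*li(a)/3)


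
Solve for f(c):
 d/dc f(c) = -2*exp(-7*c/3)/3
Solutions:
 f(c) = C1 + 2*exp(-7*c/3)/7


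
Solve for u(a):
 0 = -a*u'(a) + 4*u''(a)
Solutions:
 u(a) = C1 + C2*erfi(sqrt(2)*a/4)


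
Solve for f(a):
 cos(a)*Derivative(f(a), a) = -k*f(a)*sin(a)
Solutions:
 f(a) = C1*exp(k*log(cos(a)))


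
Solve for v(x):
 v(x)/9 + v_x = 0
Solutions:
 v(x) = C1*exp(-x/9)


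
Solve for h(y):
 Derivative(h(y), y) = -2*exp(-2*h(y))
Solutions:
 h(y) = log(-sqrt(C1 - 4*y))
 h(y) = log(C1 - 4*y)/2


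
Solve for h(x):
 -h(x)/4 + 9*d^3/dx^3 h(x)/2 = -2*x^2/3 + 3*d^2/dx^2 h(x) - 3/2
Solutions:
 h(x) = C1*exp(x*(-2^(1/3)*(9*sqrt(145) + 113)^(1/3) - 8*2^(2/3)/(9*sqrt(145) + 113)^(1/3) + 8)/36)*sin(2^(1/3)*sqrt(3)*x*(-(9*sqrt(145) + 113)^(1/3) + 8*2^(1/3)/(9*sqrt(145) + 113)^(1/3))/36) + C2*exp(x*(-2^(1/3)*(9*sqrt(145) + 113)^(1/3) - 8*2^(2/3)/(9*sqrt(145) + 113)^(1/3) + 8)/36)*cos(2^(1/3)*sqrt(3)*x*(-(9*sqrt(145) + 113)^(1/3) + 8*2^(1/3)/(9*sqrt(145) + 113)^(1/3))/36) + C3*exp(x*(8*2^(2/3)/(9*sqrt(145) + 113)^(1/3) + 4 + 2^(1/3)*(9*sqrt(145) + 113)^(1/3))/18) + 8*x^2/3 - 58


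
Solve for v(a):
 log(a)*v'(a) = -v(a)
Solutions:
 v(a) = C1*exp(-li(a))


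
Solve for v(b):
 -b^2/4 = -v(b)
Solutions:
 v(b) = b^2/4


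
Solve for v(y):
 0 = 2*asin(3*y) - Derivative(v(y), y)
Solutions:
 v(y) = C1 + 2*y*asin(3*y) + 2*sqrt(1 - 9*y^2)/3


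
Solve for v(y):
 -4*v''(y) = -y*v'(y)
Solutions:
 v(y) = C1 + C2*erfi(sqrt(2)*y/4)


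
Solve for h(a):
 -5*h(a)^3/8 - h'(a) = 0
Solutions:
 h(a) = -2*sqrt(-1/(C1 - 5*a))
 h(a) = 2*sqrt(-1/(C1 - 5*a))


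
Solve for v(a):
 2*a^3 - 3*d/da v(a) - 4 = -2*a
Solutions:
 v(a) = C1 + a^4/6 + a^2/3 - 4*a/3


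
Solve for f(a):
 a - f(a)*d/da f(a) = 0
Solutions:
 f(a) = -sqrt(C1 + a^2)
 f(a) = sqrt(C1 + a^2)


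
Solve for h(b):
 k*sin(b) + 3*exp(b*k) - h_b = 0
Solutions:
 h(b) = C1 - k*cos(b) + 3*exp(b*k)/k


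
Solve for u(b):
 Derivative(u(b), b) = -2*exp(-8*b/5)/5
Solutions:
 u(b) = C1 + exp(-8*b/5)/4


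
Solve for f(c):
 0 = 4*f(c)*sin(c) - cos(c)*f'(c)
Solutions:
 f(c) = C1/cos(c)^4


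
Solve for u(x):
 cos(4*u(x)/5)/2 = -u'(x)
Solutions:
 x/2 - 5*log(sin(4*u(x)/5) - 1)/8 + 5*log(sin(4*u(x)/5) + 1)/8 = C1


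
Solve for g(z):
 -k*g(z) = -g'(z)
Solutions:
 g(z) = C1*exp(k*z)


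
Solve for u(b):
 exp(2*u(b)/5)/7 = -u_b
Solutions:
 u(b) = 5*log(-sqrt(-1/(C1 - b))) - 5*log(2) + 5*log(70)/2
 u(b) = 5*log(-1/(C1 - b))/2 - 5*log(2) + 5*log(70)/2


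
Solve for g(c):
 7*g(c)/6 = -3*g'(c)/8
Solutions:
 g(c) = C1*exp(-28*c/9)


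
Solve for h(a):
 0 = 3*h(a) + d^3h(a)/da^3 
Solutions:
 h(a) = C3*exp(-3^(1/3)*a) + (C1*sin(3^(5/6)*a/2) + C2*cos(3^(5/6)*a/2))*exp(3^(1/3)*a/2)


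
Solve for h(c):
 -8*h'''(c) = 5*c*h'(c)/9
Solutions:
 h(c) = C1 + Integral(C2*airyai(-15^(1/3)*c/6) + C3*airybi(-15^(1/3)*c/6), c)


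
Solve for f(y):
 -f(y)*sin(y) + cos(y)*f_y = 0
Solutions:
 f(y) = C1/cos(y)


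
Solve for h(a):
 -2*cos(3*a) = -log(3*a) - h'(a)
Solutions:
 h(a) = C1 - a*log(a) - a*log(3) + a + 2*sin(3*a)/3


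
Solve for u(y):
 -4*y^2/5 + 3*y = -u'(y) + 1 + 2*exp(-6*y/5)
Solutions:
 u(y) = C1 + 4*y^3/15 - 3*y^2/2 + y - 5*exp(-6*y/5)/3


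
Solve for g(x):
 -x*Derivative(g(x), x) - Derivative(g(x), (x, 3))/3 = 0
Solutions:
 g(x) = C1 + Integral(C2*airyai(-3^(1/3)*x) + C3*airybi(-3^(1/3)*x), x)


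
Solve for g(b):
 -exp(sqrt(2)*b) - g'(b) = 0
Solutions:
 g(b) = C1 - sqrt(2)*exp(sqrt(2)*b)/2


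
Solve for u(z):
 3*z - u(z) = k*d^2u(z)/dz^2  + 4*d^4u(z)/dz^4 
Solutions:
 u(z) = C1*exp(-sqrt(2)*z*sqrt(-k - sqrt(k^2 - 16))/4) + C2*exp(sqrt(2)*z*sqrt(-k - sqrt(k^2 - 16))/4) + C3*exp(-sqrt(2)*z*sqrt(-k + sqrt(k^2 - 16))/4) + C4*exp(sqrt(2)*z*sqrt(-k + sqrt(k^2 - 16))/4) + 3*z


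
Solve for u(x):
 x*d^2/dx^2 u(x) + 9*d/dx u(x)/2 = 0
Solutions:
 u(x) = C1 + C2/x^(7/2)


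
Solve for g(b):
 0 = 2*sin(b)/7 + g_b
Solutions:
 g(b) = C1 + 2*cos(b)/7


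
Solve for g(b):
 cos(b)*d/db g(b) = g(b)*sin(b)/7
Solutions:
 g(b) = C1/cos(b)^(1/7)


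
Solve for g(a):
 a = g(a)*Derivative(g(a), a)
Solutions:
 g(a) = -sqrt(C1 + a^2)
 g(a) = sqrt(C1 + a^2)


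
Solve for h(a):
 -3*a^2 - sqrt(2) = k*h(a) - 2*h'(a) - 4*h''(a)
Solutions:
 h(a) = C1*exp(a*(sqrt(4*k + 1) - 1)/4) + C2*exp(-a*(sqrt(4*k + 1) + 1)/4) - 3*a^2/k - 12*a/k^2 - sqrt(2)/k - 24/k^2 - 24/k^3


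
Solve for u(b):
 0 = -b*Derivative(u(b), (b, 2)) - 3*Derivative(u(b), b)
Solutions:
 u(b) = C1 + C2/b^2


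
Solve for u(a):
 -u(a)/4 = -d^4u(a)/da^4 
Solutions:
 u(a) = C1*exp(-sqrt(2)*a/2) + C2*exp(sqrt(2)*a/2) + C3*sin(sqrt(2)*a/2) + C4*cos(sqrt(2)*a/2)


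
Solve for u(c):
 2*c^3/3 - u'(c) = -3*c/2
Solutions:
 u(c) = C1 + c^4/6 + 3*c^2/4


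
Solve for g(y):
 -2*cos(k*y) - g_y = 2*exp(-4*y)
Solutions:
 g(y) = C1 + exp(-4*y)/2 - 2*sin(k*y)/k


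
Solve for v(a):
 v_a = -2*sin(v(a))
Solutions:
 v(a) = -acos((-C1 - exp(4*a))/(C1 - exp(4*a))) + 2*pi
 v(a) = acos((-C1 - exp(4*a))/(C1 - exp(4*a)))


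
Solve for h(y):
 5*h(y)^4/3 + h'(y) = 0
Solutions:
 h(y) = (-1 - sqrt(3)*I)*(1/(C1 + 5*y))^(1/3)/2
 h(y) = (-1 + sqrt(3)*I)*(1/(C1 + 5*y))^(1/3)/2
 h(y) = (1/(C1 + 5*y))^(1/3)


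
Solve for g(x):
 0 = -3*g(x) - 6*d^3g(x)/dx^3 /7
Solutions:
 g(x) = C3*exp(-2^(2/3)*7^(1/3)*x/2) + (C1*sin(2^(2/3)*sqrt(3)*7^(1/3)*x/4) + C2*cos(2^(2/3)*sqrt(3)*7^(1/3)*x/4))*exp(2^(2/3)*7^(1/3)*x/4)


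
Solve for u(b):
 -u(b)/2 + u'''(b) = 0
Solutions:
 u(b) = C3*exp(2^(2/3)*b/2) + (C1*sin(2^(2/3)*sqrt(3)*b/4) + C2*cos(2^(2/3)*sqrt(3)*b/4))*exp(-2^(2/3)*b/4)


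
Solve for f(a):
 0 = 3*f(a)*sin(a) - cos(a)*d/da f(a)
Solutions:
 f(a) = C1/cos(a)^3


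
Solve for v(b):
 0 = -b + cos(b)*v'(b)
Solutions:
 v(b) = C1 + Integral(b/cos(b), b)


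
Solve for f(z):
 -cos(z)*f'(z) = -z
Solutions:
 f(z) = C1 + Integral(z/cos(z), z)


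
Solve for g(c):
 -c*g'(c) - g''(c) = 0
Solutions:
 g(c) = C1 + C2*erf(sqrt(2)*c/2)


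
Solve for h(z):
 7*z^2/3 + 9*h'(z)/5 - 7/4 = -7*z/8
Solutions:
 h(z) = C1 - 35*z^3/81 - 35*z^2/144 + 35*z/36


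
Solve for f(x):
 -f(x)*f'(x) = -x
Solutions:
 f(x) = -sqrt(C1 + x^2)
 f(x) = sqrt(C1 + x^2)


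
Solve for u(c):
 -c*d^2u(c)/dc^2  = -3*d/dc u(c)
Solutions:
 u(c) = C1 + C2*c^4


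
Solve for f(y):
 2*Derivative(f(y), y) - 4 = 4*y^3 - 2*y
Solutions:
 f(y) = C1 + y^4/2 - y^2/2 + 2*y


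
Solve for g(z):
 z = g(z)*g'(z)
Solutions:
 g(z) = -sqrt(C1 + z^2)
 g(z) = sqrt(C1 + z^2)


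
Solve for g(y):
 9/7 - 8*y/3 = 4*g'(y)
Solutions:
 g(y) = C1 - y^2/3 + 9*y/28


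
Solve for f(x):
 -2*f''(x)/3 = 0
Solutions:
 f(x) = C1 + C2*x


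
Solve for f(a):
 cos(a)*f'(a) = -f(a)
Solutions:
 f(a) = C1*sqrt(sin(a) - 1)/sqrt(sin(a) + 1)


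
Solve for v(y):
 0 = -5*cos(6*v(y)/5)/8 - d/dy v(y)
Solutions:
 5*y/8 - 5*log(sin(6*v(y)/5) - 1)/12 + 5*log(sin(6*v(y)/5) + 1)/12 = C1


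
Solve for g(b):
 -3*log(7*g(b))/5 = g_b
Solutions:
 5*Integral(1/(log(_y) + log(7)), (_y, g(b)))/3 = C1 - b


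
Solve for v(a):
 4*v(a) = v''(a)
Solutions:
 v(a) = C1*exp(-2*a) + C2*exp(2*a)


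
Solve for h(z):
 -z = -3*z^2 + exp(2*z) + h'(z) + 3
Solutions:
 h(z) = C1 + z^3 - z^2/2 - 3*z - exp(2*z)/2


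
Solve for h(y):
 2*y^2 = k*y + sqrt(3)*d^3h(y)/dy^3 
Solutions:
 h(y) = C1 + C2*y + C3*y^2 - sqrt(3)*k*y^4/72 + sqrt(3)*y^5/90


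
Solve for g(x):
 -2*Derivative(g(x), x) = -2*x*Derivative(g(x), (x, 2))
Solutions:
 g(x) = C1 + C2*x^2


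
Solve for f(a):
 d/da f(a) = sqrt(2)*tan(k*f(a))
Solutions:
 f(a) = Piecewise((-asin(exp(C1*k + sqrt(2)*a*k))/k + pi/k, Ne(k, 0)), (nan, True))
 f(a) = Piecewise((asin(exp(C1*k + sqrt(2)*a*k))/k, Ne(k, 0)), (nan, True))


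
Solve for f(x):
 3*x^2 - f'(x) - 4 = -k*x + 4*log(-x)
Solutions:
 f(x) = C1 + k*x^2/2 + x^3 - 4*x*log(-x)


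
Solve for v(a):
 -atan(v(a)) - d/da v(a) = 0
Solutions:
 Integral(1/atan(_y), (_y, v(a))) = C1 - a


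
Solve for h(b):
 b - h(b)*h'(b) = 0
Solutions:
 h(b) = -sqrt(C1 + b^2)
 h(b) = sqrt(C1 + b^2)


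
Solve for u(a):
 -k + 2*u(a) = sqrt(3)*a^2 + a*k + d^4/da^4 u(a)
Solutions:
 u(a) = C1*exp(-2^(1/4)*a) + C2*exp(2^(1/4)*a) + C3*sin(2^(1/4)*a) + C4*cos(2^(1/4)*a) + sqrt(3)*a^2/2 + a*k/2 + k/2


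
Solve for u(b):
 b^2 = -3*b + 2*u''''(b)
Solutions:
 u(b) = C1 + C2*b + C3*b^2 + C4*b^3 + b^6/720 + b^5/80


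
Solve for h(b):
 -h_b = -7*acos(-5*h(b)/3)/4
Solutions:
 Integral(1/acos(-5*_y/3), (_y, h(b))) = C1 + 7*b/4


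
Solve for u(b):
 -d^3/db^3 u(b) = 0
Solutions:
 u(b) = C1 + C2*b + C3*b^2


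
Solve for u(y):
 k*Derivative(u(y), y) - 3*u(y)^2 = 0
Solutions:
 u(y) = -k/(C1*k + 3*y)


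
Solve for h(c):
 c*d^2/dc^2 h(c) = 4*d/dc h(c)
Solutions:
 h(c) = C1 + C2*c^5


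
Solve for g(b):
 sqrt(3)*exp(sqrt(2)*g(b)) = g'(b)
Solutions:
 g(b) = sqrt(2)*(2*log(-1/(C1 + sqrt(3)*b)) - log(2))/4


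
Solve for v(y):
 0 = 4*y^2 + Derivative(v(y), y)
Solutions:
 v(y) = C1 - 4*y^3/3


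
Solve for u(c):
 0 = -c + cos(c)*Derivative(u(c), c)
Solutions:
 u(c) = C1 + Integral(c/cos(c), c)


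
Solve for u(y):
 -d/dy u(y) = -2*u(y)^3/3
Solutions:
 u(y) = -sqrt(6)*sqrt(-1/(C1 + 2*y))/2
 u(y) = sqrt(6)*sqrt(-1/(C1 + 2*y))/2


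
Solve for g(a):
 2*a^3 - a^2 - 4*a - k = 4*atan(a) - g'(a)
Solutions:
 g(a) = C1 - a^4/2 + a^3/3 + 2*a^2 + a*k + 4*a*atan(a) - 2*log(a^2 + 1)


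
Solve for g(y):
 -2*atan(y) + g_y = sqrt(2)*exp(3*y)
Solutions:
 g(y) = C1 + 2*y*atan(y) + sqrt(2)*exp(3*y)/3 - log(y^2 + 1)


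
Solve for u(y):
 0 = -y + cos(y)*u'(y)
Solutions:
 u(y) = C1 + Integral(y/cos(y), y)


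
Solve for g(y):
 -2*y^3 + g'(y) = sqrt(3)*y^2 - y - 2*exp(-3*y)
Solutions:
 g(y) = C1 + y^4/2 + sqrt(3)*y^3/3 - y^2/2 + 2*exp(-3*y)/3


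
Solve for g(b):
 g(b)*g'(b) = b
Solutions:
 g(b) = -sqrt(C1 + b^2)
 g(b) = sqrt(C1 + b^2)


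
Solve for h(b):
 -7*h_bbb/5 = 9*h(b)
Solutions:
 h(b) = C3*exp(b*(-45^(1/3)*7^(2/3) + 3*21^(2/3)*5^(1/3))/28)*sin(3*3^(1/6)*5^(1/3)*7^(2/3)*b/14) + C4*exp(b*(-45^(1/3)*7^(2/3) + 3*21^(2/3)*5^(1/3))/28)*cos(3*3^(1/6)*5^(1/3)*7^(2/3)*b/14) + C5*exp(-b*(45^(1/3)*7^(2/3) + 3*21^(2/3)*5^(1/3))/28) + (C1*sin(3*3^(1/6)*5^(1/3)*7^(2/3)*b/14) + C2*cos(3*3^(1/6)*5^(1/3)*7^(2/3)*b/14))*exp(45^(1/3)*7^(2/3)*b/14)


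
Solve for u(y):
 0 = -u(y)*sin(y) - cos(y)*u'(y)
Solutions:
 u(y) = C1*cos(y)


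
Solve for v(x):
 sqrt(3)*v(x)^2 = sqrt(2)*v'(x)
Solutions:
 v(x) = -2/(C1 + sqrt(6)*x)


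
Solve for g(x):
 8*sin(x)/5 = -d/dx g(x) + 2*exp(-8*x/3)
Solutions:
 g(x) = C1 + 8*cos(x)/5 - 3*exp(-8*x/3)/4


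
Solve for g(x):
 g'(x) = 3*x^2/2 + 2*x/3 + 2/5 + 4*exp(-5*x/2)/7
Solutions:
 g(x) = C1 + x^3/2 + x^2/3 + 2*x/5 - 8*exp(-5*x/2)/35


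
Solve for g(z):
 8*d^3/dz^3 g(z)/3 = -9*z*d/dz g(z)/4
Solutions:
 g(z) = C1 + Integral(C2*airyai(-3*2^(1/3)*z/4) + C3*airybi(-3*2^(1/3)*z/4), z)


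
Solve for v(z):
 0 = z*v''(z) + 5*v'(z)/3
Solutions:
 v(z) = C1 + C2/z^(2/3)


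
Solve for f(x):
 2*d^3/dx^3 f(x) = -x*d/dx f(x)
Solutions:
 f(x) = C1 + Integral(C2*airyai(-2^(2/3)*x/2) + C3*airybi(-2^(2/3)*x/2), x)


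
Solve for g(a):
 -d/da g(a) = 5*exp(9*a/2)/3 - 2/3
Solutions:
 g(a) = C1 + 2*a/3 - 10*exp(9*a/2)/27


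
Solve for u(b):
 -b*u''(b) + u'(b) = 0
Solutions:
 u(b) = C1 + C2*b^2


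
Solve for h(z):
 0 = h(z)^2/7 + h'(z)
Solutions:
 h(z) = 7/(C1 + z)


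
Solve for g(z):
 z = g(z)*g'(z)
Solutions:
 g(z) = -sqrt(C1 + z^2)
 g(z) = sqrt(C1 + z^2)


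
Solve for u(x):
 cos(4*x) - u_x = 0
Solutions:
 u(x) = C1 + sin(4*x)/4


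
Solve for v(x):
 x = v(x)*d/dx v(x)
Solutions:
 v(x) = -sqrt(C1 + x^2)
 v(x) = sqrt(C1 + x^2)


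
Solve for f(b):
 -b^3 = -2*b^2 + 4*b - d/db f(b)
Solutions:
 f(b) = C1 + b^4/4 - 2*b^3/3 + 2*b^2


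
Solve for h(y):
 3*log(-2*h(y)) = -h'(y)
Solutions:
 Integral(1/(log(-_y) + log(2)), (_y, h(y)))/3 = C1 - y


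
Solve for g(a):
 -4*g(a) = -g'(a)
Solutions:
 g(a) = C1*exp(4*a)


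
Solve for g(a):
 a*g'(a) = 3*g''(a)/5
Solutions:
 g(a) = C1 + C2*erfi(sqrt(30)*a/6)


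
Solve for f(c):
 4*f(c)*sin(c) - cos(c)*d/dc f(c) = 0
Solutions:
 f(c) = C1/cos(c)^4


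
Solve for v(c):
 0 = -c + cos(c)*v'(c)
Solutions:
 v(c) = C1 + Integral(c/cos(c), c)


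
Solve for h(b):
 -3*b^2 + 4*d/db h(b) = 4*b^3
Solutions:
 h(b) = C1 + b^4/4 + b^3/4


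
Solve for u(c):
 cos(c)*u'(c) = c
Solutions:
 u(c) = C1 + Integral(c/cos(c), c)


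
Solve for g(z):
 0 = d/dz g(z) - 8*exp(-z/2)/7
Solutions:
 g(z) = C1 - 16*exp(-z/2)/7


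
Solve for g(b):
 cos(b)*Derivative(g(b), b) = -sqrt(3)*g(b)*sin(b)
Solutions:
 g(b) = C1*cos(b)^(sqrt(3))


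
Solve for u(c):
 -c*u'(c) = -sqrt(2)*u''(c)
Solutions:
 u(c) = C1 + C2*erfi(2^(1/4)*c/2)


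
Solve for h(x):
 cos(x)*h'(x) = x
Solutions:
 h(x) = C1 + Integral(x/cos(x), x)


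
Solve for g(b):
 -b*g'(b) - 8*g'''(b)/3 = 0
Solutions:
 g(b) = C1 + Integral(C2*airyai(-3^(1/3)*b/2) + C3*airybi(-3^(1/3)*b/2), b)


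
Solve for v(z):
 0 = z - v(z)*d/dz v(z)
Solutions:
 v(z) = -sqrt(C1 + z^2)
 v(z) = sqrt(C1 + z^2)


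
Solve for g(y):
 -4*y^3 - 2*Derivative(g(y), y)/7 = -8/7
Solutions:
 g(y) = C1 - 7*y^4/2 + 4*y


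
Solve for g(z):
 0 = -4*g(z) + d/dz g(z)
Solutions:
 g(z) = C1*exp(4*z)


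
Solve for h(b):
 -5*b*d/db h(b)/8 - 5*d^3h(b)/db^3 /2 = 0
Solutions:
 h(b) = C1 + Integral(C2*airyai(-2^(1/3)*b/2) + C3*airybi(-2^(1/3)*b/2), b)


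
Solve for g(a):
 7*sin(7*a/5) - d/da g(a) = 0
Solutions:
 g(a) = C1 - 5*cos(7*a/5)


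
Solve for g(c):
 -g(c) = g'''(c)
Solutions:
 g(c) = C3*exp(-c) + (C1*sin(sqrt(3)*c/2) + C2*cos(sqrt(3)*c/2))*exp(c/2)


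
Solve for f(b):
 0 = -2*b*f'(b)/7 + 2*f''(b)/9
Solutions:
 f(b) = C1 + C2*erfi(3*sqrt(14)*b/14)


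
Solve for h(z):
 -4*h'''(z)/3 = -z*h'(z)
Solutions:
 h(z) = C1 + Integral(C2*airyai(6^(1/3)*z/2) + C3*airybi(6^(1/3)*z/2), z)


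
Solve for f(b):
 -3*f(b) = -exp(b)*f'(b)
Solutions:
 f(b) = C1*exp(-3*exp(-b))


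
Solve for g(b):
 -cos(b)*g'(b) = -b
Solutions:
 g(b) = C1 + Integral(b/cos(b), b)


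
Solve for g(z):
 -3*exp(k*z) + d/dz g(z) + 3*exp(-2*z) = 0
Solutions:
 g(z) = C1 + 3*exp(-2*z)/2 + 3*exp(k*z)/k


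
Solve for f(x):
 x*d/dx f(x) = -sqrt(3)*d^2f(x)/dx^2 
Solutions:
 f(x) = C1 + C2*erf(sqrt(2)*3^(3/4)*x/6)


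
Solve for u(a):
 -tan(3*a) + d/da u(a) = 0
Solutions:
 u(a) = C1 - log(cos(3*a))/3


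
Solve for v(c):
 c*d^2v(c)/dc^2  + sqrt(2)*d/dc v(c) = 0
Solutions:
 v(c) = C1 + C2*c^(1 - sqrt(2))


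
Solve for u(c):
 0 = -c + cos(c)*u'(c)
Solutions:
 u(c) = C1 + Integral(c/cos(c), c)


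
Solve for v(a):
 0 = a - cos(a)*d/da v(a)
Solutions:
 v(a) = C1 + Integral(a/cos(a), a)


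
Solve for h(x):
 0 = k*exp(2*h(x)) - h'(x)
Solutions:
 h(x) = log(-sqrt(-1/(C1 + k*x))) - log(2)/2
 h(x) = log(-1/(C1 + k*x))/2 - log(2)/2


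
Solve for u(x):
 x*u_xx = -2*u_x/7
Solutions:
 u(x) = C1 + C2*x^(5/7)


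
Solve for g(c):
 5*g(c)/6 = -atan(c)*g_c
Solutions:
 g(c) = C1*exp(-5*Integral(1/atan(c), c)/6)


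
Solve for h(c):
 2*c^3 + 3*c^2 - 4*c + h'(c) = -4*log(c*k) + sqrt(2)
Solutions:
 h(c) = C1 - c^4/2 - c^3 + 2*c^2 - 4*c*log(c*k) + c*(sqrt(2) + 4)


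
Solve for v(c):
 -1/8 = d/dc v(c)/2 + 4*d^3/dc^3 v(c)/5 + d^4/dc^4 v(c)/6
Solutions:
 v(c) = C1 + C2*exp(c*(-32 + 128*2^(1/3)/(5*sqrt(36345) + 1399)^(1/3) + 2^(2/3)*(5*sqrt(36345) + 1399)^(1/3))/20)*sin(2^(1/3)*sqrt(3)*c*(-2^(1/3)*(5*sqrt(36345) + 1399)^(1/3) + 128/(5*sqrt(36345) + 1399)^(1/3))/20) + C3*exp(c*(-32 + 128*2^(1/3)/(5*sqrt(36345) + 1399)^(1/3) + 2^(2/3)*(5*sqrt(36345) + 1399)^(1/3))/20)*cos(2^(1/3)*sqrt(3)*c*(-2^(1/3)*(5*sqrt(36345) + 1399)^(1/3) + 128/(5*sqrt(36345) + 1399)^(1/3))/20) + C4*exp(-c*(128*2^(1/3)/(5*sqrt(36345) + 1399)^(1/3) + 16 + 2^(2/3)*(5*sqrt(36345) + 1399)^(1/3))/10) - c/4


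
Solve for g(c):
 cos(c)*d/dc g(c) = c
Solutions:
 g(c) = C1 + Integral(c/cos(c), c)


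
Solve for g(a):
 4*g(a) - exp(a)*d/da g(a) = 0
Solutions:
 g(a) = C1*exp(-4*exp(-a))


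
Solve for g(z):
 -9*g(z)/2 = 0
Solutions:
 g(z) = 0


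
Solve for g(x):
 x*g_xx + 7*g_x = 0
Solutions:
 g(x) = C1 + C2/x^6


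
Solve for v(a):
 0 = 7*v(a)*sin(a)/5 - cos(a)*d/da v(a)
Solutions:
 v(a) = C1/cos(a)^(7/5)


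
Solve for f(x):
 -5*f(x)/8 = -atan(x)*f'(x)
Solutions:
 f(x) = C1*exp(5*Integral(1/atan(x), x)/8)


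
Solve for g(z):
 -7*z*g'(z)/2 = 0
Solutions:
 g(z) = C1


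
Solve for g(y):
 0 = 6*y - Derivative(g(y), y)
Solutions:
 g(y) = C1 + 3*y^2


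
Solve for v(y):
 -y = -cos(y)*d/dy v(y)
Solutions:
 v(y) = C1 + Integral(y/cos(y), y)


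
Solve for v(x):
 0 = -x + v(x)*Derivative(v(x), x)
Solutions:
 v(x) = -sqrt(C1 + x^2)
 v(x) = sqrt(C1 + x^2)


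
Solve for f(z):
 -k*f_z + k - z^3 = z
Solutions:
 f(z) = C1 + z - z^4/(4*k) - z^2/(2*k)


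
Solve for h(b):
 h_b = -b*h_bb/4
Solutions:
 h(b) = C1 + C2/b^3


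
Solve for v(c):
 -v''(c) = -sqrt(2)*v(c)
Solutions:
 v(c) = C1*exp(-2^(1/4)*c) + C2*exp(2^(1/4)*c)


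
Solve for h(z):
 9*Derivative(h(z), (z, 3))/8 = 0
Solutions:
 h(z) = C1 + C2*z + C3*z^2


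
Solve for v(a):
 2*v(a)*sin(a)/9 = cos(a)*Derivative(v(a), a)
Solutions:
 v(a) = C1/cos(a)^(2/9)


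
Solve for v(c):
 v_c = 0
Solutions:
 v(c) = C1


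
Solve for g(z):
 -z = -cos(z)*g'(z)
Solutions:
 g(z) = C1 + Integral(z/cos(z), z)


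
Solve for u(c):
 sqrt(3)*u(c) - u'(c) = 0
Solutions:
 u(c) = C1*exp(sqrt(3)*c)


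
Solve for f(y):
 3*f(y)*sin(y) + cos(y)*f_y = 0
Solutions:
 f(y) = C1*cos(y)^3


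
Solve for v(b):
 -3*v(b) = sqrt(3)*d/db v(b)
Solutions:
 v(b) = C1*exp(-sqrt(3)*b)
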